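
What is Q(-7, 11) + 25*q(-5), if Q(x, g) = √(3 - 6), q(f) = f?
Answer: -125 + I*√3 ≈ -125.0 + 1.732*I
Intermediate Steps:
Q(x, g) = I*√3 (Q(x, g) = √(-3) = I*√3)
Q(-7, 11) + 25*q(-5) = I*√3 + 25*(-5) = I*√3 - 125 = -125 + I*√3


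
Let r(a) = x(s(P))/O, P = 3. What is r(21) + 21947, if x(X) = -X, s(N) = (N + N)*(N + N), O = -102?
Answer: 373105/17 ≈ 21947.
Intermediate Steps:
s(N) = 4*N² (s(N) = (2*N)*(2*N) = 4*N²)
r(a) = 6/17 (r(a) = -4*3²/(-102) = -4*9*(-1/102) = -1*36*(-1/102) = -36*(-1/102) = 6/17)
r(21) + 21947 = 6/17 + 21947 = 373105/17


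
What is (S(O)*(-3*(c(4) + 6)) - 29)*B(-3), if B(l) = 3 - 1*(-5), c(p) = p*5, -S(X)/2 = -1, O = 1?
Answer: -1480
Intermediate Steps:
S(X) = 2 (S(X) = -2*(-1) = 2)
c(p) = 5*p
B(l) = 8 (B(l) = 3 + 5 = 8)
(S(O)*(-3*(c(4) + 6)) - 29)*B(-3) = (2*(-3*(5*4 + 6)) - 29)*8 = (2*(-3*(20 + 6)) - 29)*8 = (2*(-3*26) - 29)*8 = (2*(-78) - 29)*8 = (-156 - 29)*8 = -185*8 = -1480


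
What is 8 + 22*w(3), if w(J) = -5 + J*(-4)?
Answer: -366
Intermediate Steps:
w(J) = -5 - 4*J
8 + 22*w(3) = 8 + 22*(-5 - 4*3) = 8 + 22*(-5 - 12) = 8 + 22*(-17) = 8 - 374 = -366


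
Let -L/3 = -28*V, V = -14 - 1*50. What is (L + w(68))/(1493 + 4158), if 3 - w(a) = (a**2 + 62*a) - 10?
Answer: -14203/5651 ≈ -2.5134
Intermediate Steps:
V = -64 (V = -14 - 50 = -64)
w(a) = 13 - a**2 - 62*a (w(a) = 3 - ((a**2 + 62*a) - 10) = 3 - (-10 + a**2 + 62*a) = 3 + (10 - a**2 - 62*a) = 13 - a**2 - 62*a)
L = -5376 (L = -(-84)*(-64) = -3*1792 = -5376)
(L + w(68))/(1493 + 4158) = (-5376 + (13 - 1*68**2 - 62*68))/(1493 + 4158) = (-5376 + (13 - 1*4624 - 4216))/5651 = (-5376 + (13 - 4624 - 4216))*(1/5651) = (-5376 - 8827)*(1/5651) = -14203*1/5651 = -14203/5651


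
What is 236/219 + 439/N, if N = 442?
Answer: 200453/96798 ≈ 2.0708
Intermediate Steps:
236/219 + 439/N = 236/219 + 439/442 = 200453/96798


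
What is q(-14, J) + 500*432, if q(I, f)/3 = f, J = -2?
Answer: 215994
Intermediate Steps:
q(I, f) = 3*f
q(-14, J) + 500*432 = 3*(-2) + 500*432 = -6 + 216000 = 215994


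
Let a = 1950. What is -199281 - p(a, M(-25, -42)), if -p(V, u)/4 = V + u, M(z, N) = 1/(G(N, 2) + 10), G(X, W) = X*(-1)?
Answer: -2489252/13 ≈ -1.9148e+5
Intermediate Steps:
G(X, W) = -X
M(z, N) = 1/(10 - N) (M(z, N) = 1/(-N + 10) = 1/(10 - N))
p(V, u) = -4*V - 4*u (p(V, u) = -4*(V + u) = -4*V - 4*u)
-199281 - p(a, M(-25, -42)) = -199281 - (-4*1950 - (-4)/(-10 - 42)) = -199281 - (-7800 - (-4)/(-52)) = -199281 - (-7800 - (-4)*(-1)/52) = -199281 - (-7800 - 4*1/52) = -199281 - (-7800 - 1/13) = -199281 - 1*(-101401/13) = -199281 + 101401/13 = -2489252/13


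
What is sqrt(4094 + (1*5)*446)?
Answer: 2*sqrt(1581) ≈ 79.524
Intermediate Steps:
sqrt(4094 + (1*5)*446) = sqrt(4094 + 5*446) = sqrt(4094 + 2230) = sqrt(6324) = 2*sqrt(1581)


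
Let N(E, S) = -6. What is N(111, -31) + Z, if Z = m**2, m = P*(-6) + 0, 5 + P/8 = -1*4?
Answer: 186618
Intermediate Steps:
P = -72 (P = -40 + 8*(-1*4) = -40 + 8*(-4) = -40 - 32 = -72)
m = 432 (m = -72*(-6) + 0 = 432 + 0 = 432)
Z = 186624 (Z = 432**2 = 186624)
N(111, -31) + Z = -6 + 186624 = 186618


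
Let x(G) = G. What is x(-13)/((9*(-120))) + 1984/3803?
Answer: 2192159/4107240 ≈ 0.53373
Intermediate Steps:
x(-13)/((9*(-120))) + 1984/3803 = -13/(9*(-120)) + 1984/3803 = -13/(-1080) + 1984*(1/3803) = -13*(-1/1080) + 1984/3803 = 13/1080 + 1984/3803 = 2192159/4107240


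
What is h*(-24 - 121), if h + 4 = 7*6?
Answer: -5510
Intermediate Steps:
h = 38 (h = -4 + 7*6 = -4 + 42 = 38)
h*(-24 - 121) = 38*(-24 - 121) = 38*(-145) = -5510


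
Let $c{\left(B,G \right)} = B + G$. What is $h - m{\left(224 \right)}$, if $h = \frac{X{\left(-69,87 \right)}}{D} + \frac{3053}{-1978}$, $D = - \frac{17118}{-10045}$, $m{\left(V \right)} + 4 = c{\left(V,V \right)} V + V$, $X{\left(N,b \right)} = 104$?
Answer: $- \frac{39573184457}{393714} \approx -1.0051 \cdot 10^{5}$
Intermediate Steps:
$m{\left(V \right)} = -4 + V + 2 V^{2}$ ($m{\left(V \right)} = -4 + \left(\left(V + V\right) V + V\right) = -4 + \left(2 V V + V\right) = -4 + \left(2 V^{2} + V\right) = -4 + \left(V + 2 V^{2}\right) = -4 + V + 2 V^{2}$)
$D = \frac{17118}{10045}$ ($D = \left(-17118\right) \left(- \frac{1}{10045}\right) = \frac{17118}{10045} \approx 1.7041$)
$h = \frac{23419951}{393714}$ ($h = \frac{104}{\frac{17118}{10045}} + \frac{3053}{-1978} = 104 \cdot \frac{10045}{17118} + 3053 \left(- \frac{1}{1978}\right) = \frac{522340}{8559} - \frac{71}{46} = \frac{23419951}{393714} \approx 59.485$)
$h - m{\left(224 \right)} = \frac{23419951}{393714} - \left(-4 + 224 + 2 \cdot 224^{2}\right) = \frac{23419951}{393714} - \left(-4 + 224 + 2 \cdot 50176\right) = \frac{23419951}{393714} - \left(-4 + 224 + 100352\right) = \frac{23419951}{393714} - 100572 = - \frac{39573184457}{393714}$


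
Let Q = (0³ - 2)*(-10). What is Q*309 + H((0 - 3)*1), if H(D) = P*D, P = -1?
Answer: 6183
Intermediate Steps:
H(D) = -D
Q = 20 (Q = (0 - 2)*(-10) = -2*(-10) = 20)
Q*309 + H((0 - 3)*1) = 20*309 - (0 - 3) = 6180 - (-3) = 6180 - 1*(-3) = 6180 + 3 = 6183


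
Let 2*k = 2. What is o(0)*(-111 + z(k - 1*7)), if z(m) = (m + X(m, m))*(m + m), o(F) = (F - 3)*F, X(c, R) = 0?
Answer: 0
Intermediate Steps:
k = 1 (k = (1/2)*2 = 1)
o(F) = F*(-3 + F) (o(F) = (-3 + F)*F = F*(-3 + F))
z(m) = 2*m**2 (z(m) = (m + 0)*(m + m) = m*(2*m) = 2*m**2)
o(0)*(-111 + z(k - 1*7)) = (0*(-3 + 0))*(-111 + 2*(1 - 1*7)**2) = (0*(-3))*(-111 + 2*(1 - 7)**2) = 0*(-111 + 2*(-6)**2) = 0*(-111 + 2*36) = 0*(-111 + 72) = 0*(-39) = 0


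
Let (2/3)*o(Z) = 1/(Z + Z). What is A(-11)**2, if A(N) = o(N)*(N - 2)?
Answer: 1521/1936 ≈ 0.78564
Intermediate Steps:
o(Z) = 3/(4*Z) (o(Z) = 3/(2*(Z + Z)) = 3/(2*((2*Z))) = 3*(1/(2*Z))/2 = 3/(4*Z))
A(N) = 3*(-2 + N)/(4*N) (A(N) = (3/(4*N))*(N - 2) = (3/(4*N))*(-2 + N) = 3*(-2 + N)/(4*N))
A(-11)**2 = ((3/4)*(-2 - 11)/(-11))**2 = ((3/4)*(-1/11)*(-13))**2 = (39/44)**2 = 1521/1936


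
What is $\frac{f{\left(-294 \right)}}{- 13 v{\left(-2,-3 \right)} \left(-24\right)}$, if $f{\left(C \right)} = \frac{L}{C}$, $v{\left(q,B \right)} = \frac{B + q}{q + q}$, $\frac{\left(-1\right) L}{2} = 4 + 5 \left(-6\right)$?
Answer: $- \frac{1}{2205} \approx -0.00045351$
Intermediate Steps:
$L = 52$ ($L = - 2 \left(4 + 5 \left(-6\right)\right) = - 2 \left(4 - 30\right) = \left(-2\right) \left(-26\right) = 52$)
$v{\left(q,B \right)} = \frac{B + q}{2 q}$
$f{\left(C \right)} = \frac{52}{C}$
$\frac{f{\left(-294 \right)}}{- 13 v{\left(-2,-3 \right)} \left(-24\right)} = \frac{52 \frac{1}{-294}}{- 13 \frac{-3 - 2}{2 \left(-2\right)} \left(-24\right)} = \frac{52 \left(- \frac{1}{294}\right)}{- 13 \cdot \frac{1}{2} \left(- \frac{1}{2}\right) \left(-5\right) \left(-24\right)} = - \frac{26}{147 \left(-13\right) \frac{5}{4} \left(-24\right)} = - \frac{26}{147 \left(\left(- \frac{65}{4}\right) \left(-24\right)\right)} = - \frac{26}{147 \cdot 390} = \left(- \frac{26}{147}\right) \frac{1}{390} = - \frac{1}{2205}$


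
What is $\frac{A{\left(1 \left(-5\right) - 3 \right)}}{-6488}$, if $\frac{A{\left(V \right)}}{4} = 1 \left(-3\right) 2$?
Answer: $\frac{3}{811} \approx 0.0036991$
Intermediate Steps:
$A{\left(V \right)} = -24$ ($A{\left(V \right)} = 4 \cdot 1 \left(-3\right) 2 = 4 \left(\left(-3\right) 2\right) = 4 \left(-6\right) = -24$)
$\frac{A{\left(1 \left(-5\right) - 3 \right)}}{-6488} = - \frac{24}{-6488} = \left(-24\right) \left(- \frac{1}{6488}\right) = \frac{3}{811}$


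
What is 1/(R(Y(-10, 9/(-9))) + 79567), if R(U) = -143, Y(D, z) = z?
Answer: 1/79424 ≈ 1.2591e-5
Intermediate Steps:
1/(R(Y(-10, 9/(-9))) + 79567) = 1/(-143 + 79567) = 1/79424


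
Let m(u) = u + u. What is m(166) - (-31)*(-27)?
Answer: -505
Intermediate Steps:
m(u) = 2*u
m(166) - (-31)*(-27) = 2*166 - (-31)*(-27) = 332 - 1*837 = 332 - 837 = -505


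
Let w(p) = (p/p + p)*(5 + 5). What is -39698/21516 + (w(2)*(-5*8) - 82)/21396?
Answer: -18270040/9590757 ≈ -1.9050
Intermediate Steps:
w(p) = 10 + 10*p (w(p) = (1 + p)*10 = 10 + 10*p)
-39698/21516 + (w(2)*(-5*8) - 82)/21396 = -39698/21516 + ((10 + 10*2)*(-5*8) - 82)/21396 = -39698*1/21516 + ((10 + 20)*(-40) - 82)*(1/21396) = -19849/10758 + (30*(-40) - 82)*(1/21396) = -19849/10758 + (-1200 - 82)*(1/21396) = -19849/10758 - 1282*1/21396 = -19849/10758 - 641/10698 = -18270040/9590757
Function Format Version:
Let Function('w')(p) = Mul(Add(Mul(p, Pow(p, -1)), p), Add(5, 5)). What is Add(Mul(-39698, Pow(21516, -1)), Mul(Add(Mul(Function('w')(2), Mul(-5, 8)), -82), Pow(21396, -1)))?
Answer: Rational(-18270040, 9590757) ≈ -1.9050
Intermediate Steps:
Function('w')(p) = Add(10, Mul(10, p)) (Function('w')(p) = Mul(Add(1, p), 10) = Add(10, Mul(10, p)))
Add(Mul(-39698, Pow(21516, -1)), Mul(Add(Mul(Function('w')(2), Mul(-5, 8)), -82), Pow(21396, -1))) = Add(Mul(-39698, Pow(21516, -1)), Mul(Add(Mul(Add(10, Mul(10, 2)), Mul(-5, 8)), -82), Pow(21396, -1))) = Add(Mul(-39698, Rational(1, 21516)), Mul(Add(Mul(Add(10, 20), -40), -82), Rational(1, 21396))) = Add(Rational(-19849, 10758), Mul(Add(Mul(30, -40), -82), Rational(1, 21396))) = Add(Rational(-19849, 10758), Mul(Add(-1200, -82), Rational(1, 21396))) = Add(Rational(-19849, 10758), Mul(-1282, Rational(1, 21396))) = Add(Rational(-19849, 10758), Rational(-641, 10698)) = Rational(-18270040, 9590757)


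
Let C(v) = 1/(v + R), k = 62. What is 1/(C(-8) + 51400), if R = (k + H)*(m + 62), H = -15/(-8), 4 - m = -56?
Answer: 31139/1600544604 ≈ 1.9455e-5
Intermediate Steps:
m = 60 (m = 4 - 1*(-56) = 4 + 56 = 60)
H = 15/8 (H = -15*(-⅛) = 15/8 ≈ 1.8750)
R = 31171/4 (R = (62 + 15/8)*(60 + 62) = (511/8)*122 = 31171/4 ≈ 7792.8)
C(v) = 1/(31171/4 + v) (C(v) = 1/(v + 31171/4) = 1/(31171/4 + v))
1/(C(-8) + 51400) = 1/(4/(31171 + 4*(-8)) + 51400) = 1/(4/(31171 - 32) + 51400) = 1/(4/31139 + 51400) = 1/(1600544604/31139) = 31139/1600544604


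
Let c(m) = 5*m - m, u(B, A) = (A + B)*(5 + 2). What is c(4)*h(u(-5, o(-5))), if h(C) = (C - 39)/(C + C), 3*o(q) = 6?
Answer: 160/7 ≈ 22.857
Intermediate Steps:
o(q) = 2 (o(q) = (1/3)*6 = 2)
u(B, A) = 7*A + 7*B (u(B, A) = (A + B)*7 = 7*A + 7*B)
h(C) = (-39 + C)/(2*C) (h(C) = (-39 + C)/((2*C)) = (-39 + C)*(1/(2*C)) = (-39 + C)/(2*C))
c(m) = 4*m
c(4)*h(u(-5, o(-5))) = (4*4)*((-39 + (7*2 + 7*(-5)))/(2*(7*2 + 7*(-5)))) = 16*((-39 + (14 - 35))/(2*(14 - 35))) = 16*((1/2)*(-39 - 21)/(-21)) = 16*((1/2)*(-1/21)*(-60)) = 16*(10/7) = 160/7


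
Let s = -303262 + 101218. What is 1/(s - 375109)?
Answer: -1/577153 ≈ -1.7326e-6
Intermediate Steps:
s = -202044
1/(s - 375109) = 1/(-202044 - 375109) = 1/(-577153) = -1/577153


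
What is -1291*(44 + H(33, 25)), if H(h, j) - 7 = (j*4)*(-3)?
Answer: 321459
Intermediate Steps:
H(h, j) = 7 - 12*j (H(h, j) = 7 + (j*4)*(-3) = 7 + (4*j)*(-3) = 7 - 12*j)
-1291*(44 + H(33, 25)) = -1291*(44 + (7 - 12*25)) = -1291*(44 + (7 - 300)) = -1291*(44 - 293) = -1291*(-249) = 321459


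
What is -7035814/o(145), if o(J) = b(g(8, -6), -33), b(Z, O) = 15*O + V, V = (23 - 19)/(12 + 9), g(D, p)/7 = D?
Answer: 147752094/10391 ≈ 14219.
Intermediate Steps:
g(D, p) = 7*D
V = 4/21 ≈ 0.19048
b(Z, O) = 4/21 + 15*O (b(Z, O) = 15*O + 4/21 = 4/21 + 15*O)
o(J) = -10391/21 (o(J) = 4/21 + 15*(-33) = 4/21 - 495 = -10391/21)
-7035814/o(145) = -7035814/(-10391/21) = -7035814*(-21/10391) = 147752094/10391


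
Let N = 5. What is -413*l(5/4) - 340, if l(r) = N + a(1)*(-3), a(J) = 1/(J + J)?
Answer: -3571/2 ≈ -1785.5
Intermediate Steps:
a(J) = 1/(2*J)
l(r) = 7/2 (l(r) = 5 + ((½)/1)*(-3) = 5 + ((½)*1)*(-3) = 5 + (½)*(-3) = 5 - 3/2 = 7/2)
-413*l(5/4) - 340 = -413*7/2 - 340 = -2891/2 - 340 = -3571/2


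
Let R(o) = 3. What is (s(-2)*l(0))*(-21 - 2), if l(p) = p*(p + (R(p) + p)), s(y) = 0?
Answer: 0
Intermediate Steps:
l(p) = p*(3 + 2*p) (l(p) = p*(p + (3 + p)) = p*(3 + 2*p))
(s(-2)*l(0))*(-21 - 2) = (0*(0*(3 + 2*0)))*(-21 - 2) = (0*(0*(3 + 0)))*(-23) = (0*(0*3))*(-23) = (0*0)*(-23) = 0*(-23) = 0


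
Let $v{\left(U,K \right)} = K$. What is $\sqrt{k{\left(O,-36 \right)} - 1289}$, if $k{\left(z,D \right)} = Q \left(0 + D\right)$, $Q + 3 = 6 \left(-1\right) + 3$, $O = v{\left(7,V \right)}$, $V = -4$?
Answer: $i \sqrt{1073} \approx 32.757 i$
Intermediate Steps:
$O = -4$
$Q = -6$ ($Q = -3 + \left(6 \left(-1\right) + 3\right) = -3 + \left(-6 + 3\right) = -3 - 3 = -6$)
$k{\left(z,D \right)} = - 6 D$ ($k{\left(z,D \right)} = - 6 \left(0 + D\right) = - 6 D$)
$\sqrt{k{\left(O,-36 \right)} - 1289} = \sqrt{\left(-6\right) \left(-36\right) - 1289} = \sqrt{216 - 1289} = \sqrt{-1073} = i \sqrt{1073}$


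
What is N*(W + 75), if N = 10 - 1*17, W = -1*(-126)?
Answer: -1407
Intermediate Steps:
W = 126
N = -7 (N = 10 - 17 = -7)
N*(W + 75) = -7*(126 + 75) = -7*201 = -1407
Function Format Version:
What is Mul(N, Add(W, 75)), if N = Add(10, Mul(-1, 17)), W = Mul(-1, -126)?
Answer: -1407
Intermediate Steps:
W = 126
N = -7 (N = Add(10, -17) = -7)
Mul(N, Add(W, 75)) = Mul(-7, Add(126, 75)) = Mul(-7, 201) = -1407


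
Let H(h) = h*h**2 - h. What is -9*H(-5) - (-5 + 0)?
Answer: 1085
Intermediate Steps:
H(h) = h**3 - h
-9*H(-5) - (-5 + 0) = -9*((-5)**3 - 1*(-5)) - (-5 + 0) = -9*(-125 + 5) - 1*(-5) = -9*(-120) + 5 = 1080 + 5 = 1085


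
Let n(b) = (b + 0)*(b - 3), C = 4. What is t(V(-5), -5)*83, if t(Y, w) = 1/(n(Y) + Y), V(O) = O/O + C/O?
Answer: -2075/9 ≈ -230.56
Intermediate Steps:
n(b) = b*(-3 + b)
V(O) = 1 + 4/O (V(O) = O/O + 4/O = 1 + 4/O)
t(Y, w) = 1/(Y + Y*(-3 + Y)) (t(Y, w) = 1/(Y*(-3 + Y) + Y) = 1/(Y + Y*(-3 + Y)))
t(V(-5), -5)*83 = (1/((((4 - 5)/(-5)))*(-2 + (4 - 5)/(-5))))*83 = (1/(((-⅕*(-1)))*(-2 - ⅕*(-1))))*83 = (1/((⅕)*(-2 + ⅕)))*83 = (5/(-9/5))*83 = (5*(-5/9))*83 = -25/9*83 = -2075/9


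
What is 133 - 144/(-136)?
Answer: 2279/17 ≈ 134.06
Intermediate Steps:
133 - 144/(-136) = 133 - 144*(-1)/136 = 133 - 16*(-9/136) = 133 + 18/17 = 2279/17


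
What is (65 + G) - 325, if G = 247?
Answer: -13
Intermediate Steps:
(65 + G) - 325 = (65 + 247) - 325 = 312 - 325 = -13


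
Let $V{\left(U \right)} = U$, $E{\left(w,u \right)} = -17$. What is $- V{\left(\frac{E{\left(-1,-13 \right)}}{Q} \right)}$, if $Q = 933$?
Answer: $\frac{17}{933} \approx 0.018221$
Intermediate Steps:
$- V{\left(\frac{E{\left(-1,-13 \right)}}{Q} \right)} = - \frac{-17}{933} = \left(-1\right) \left(- \frac{17}{933}\right) = \frac{17}{933}$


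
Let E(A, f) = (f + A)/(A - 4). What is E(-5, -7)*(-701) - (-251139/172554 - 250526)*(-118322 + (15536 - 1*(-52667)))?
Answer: -2166620200661089/172554 ≈ -1.2556e+10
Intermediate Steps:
E(A, f) = (A + f)/(-4 + A)
E(-5, -7)*(-701) - (-251139/172554 - 250526)*(-118322 + (15536 - 1*(-52667))) = ((-5 - 7)/(-4 - 5))*(-701) - (-251139/172554 - 250526)*(-118322 + (15536 - 1*(-52667))) = (-12/(-9))*(-701) - (-251139*1/172554 - 250526)*(-118322 + (15536 + 52667)) = -1/9*(-12)*(-701) - (-83713/57518 - 250526)*(-118322 + 68203) = (4/3)*(-701) - (-14409838181)*(-50119)/57518 = -2804/3 - 1*722206679793539/57518 = -2804/3 - 722206679793539/57518 = -2166620200661089/172554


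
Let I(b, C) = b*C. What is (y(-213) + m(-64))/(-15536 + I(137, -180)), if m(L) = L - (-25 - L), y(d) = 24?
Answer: 79/40196 ≈ 0.0019654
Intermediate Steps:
I(b, C) = C*b
m(L) = 25 + 2*L (m(L) = L + (25 + L) = 25 + 2*L)
(y(-213) + m(-64))/(-15536 + I(137, -180)) = (24 + (25 + 2*(-64)))/(-15536 - 180*137) = (24 + (25 - 128))/(-15536 - 24660) = (24 - 103)/(-40196) = -79*(-1/40196) = 79/40196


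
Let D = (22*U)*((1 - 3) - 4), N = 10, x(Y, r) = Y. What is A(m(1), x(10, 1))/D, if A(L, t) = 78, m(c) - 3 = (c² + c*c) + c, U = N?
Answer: -13/220 ≈ -0.059091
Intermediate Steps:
U = 10
m(c) = 3 + c + 2*c² (m(c) = 3 + ((c² + c*c) + c) = 3 + ((c² + c²) + c) = 3 + (2*c² + c) = 3 + (c + 2*c²) = 3 + c + 2*c²)
D = -1320 (D = (22*10)*((1 - 3) - 4) = 220*(-2 - 4) = 220*(-6) = -1320)
A(m(1), x(10, 1))/D = 78/(-1320) = 78*(-1/1320) = -13/220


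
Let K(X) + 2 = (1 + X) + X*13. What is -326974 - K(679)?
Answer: -336479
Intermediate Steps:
K(X) = -1 + 14*X (K(X) = -2 + ((1 + X) + X*13) = -2 + ((1 + X) + 13*X) = -2 + (1 + 14*X) = -1 + 14*X)
-326974 - K(679) = -326974 - (-1 + 14*679) = -326974 - (-1 + 9506) = -326974 - 1*9505 = -326974 - 9505 = -336479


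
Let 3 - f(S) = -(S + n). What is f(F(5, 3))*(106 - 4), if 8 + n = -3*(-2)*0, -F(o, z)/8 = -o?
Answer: 3570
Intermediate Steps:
F(o, z) = 8*o (F(o, z) = -(-8)*o = 8*o)
n = -8 (n = -8 - 3*(-2)*0 = -8 + 6*0 = -8 + 0 = -8)
f(S) = -5 + S (f(S) = 3 - (-1)*(S - 8) = 3 - (-1)*(-8 + S) = 3 - (8 - S) = 3 + (-8 + S) = -5 + S)
f(F(5, 3))*(106 - 4) = (-5 + 8*5)*(106 - 4) = (-5 + 40)*102 = 35*102 = 3570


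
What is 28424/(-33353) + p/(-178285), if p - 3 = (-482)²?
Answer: -12816375271/5946339605 ≈ -2.1553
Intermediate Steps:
p = 232327 (p = 3 + (-482)² = 3 + 232324 = 232327)
28424/(-33353) + p/(-178285) = 28424/(-33353) + 232327/(-178285) = 28424*(-1/33353) + 232327*(-1/178285) = -28424/33353 - 232327/178285 = -12816375271/5946339605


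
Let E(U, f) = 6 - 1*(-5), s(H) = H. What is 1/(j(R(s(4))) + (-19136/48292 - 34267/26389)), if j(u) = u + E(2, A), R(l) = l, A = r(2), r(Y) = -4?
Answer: 318594397/4238965488 ≈ 0.075158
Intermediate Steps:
A = -4
E(U, f) = 11 (E(U, f) = 6 + 5 = 11)
j(u) = 11 + u (j(u) = u + 11 = 11 + u)
1/(j(R(s(4))) + (-19136/48292 - 34267/26389)) = 1/((11 + 4) + (-19136/48292 - 34267/26389)) = 1/(15 + (-19136*1/48292 - 34267*1/26389)) = 1/(15 + (-4784/12073 - 34267/26389)) = 1/(15 - 539950467/318594397) = 1/(4238965488/318594397) = 318594397/4238965488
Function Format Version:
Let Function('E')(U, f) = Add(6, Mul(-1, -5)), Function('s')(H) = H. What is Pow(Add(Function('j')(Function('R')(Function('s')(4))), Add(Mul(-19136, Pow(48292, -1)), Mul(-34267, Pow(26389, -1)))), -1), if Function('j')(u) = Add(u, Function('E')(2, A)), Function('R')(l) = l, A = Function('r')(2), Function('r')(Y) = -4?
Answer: Rational(318594397, 4238965488) ≈ 0.075158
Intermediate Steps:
A = -4
Function('E')(U, f) = 11 (Function('E')(U, f) = Add(6, 5) = 11)
Function('j')(u) = Add(11, u) (Function('j')(u) = Add(u, 11) = Add(11, u))
Pow(Add(Function('j')(Function('R')(Function('s')(4))), Add(Mul(-19136, Pow(48292, -1)), Mul(-34267, Pow(26389, -1)))), -1) = Pow(Add(Add(11, 4), Add(Mul(-19136, Pow(48292, -1)), Mul(-34267, Pow(26389, -1)))), -1) = Pow(Add(15, Add(Mul(-19136, Rational(1, 48292)), Mul(-34267, Rational(1, 26389)))), -1) = Pow(Add(15, Add(Rational(-4784, 12073), Rational(-34267, 26389))), -1) = Pow(Add(15, Rational(-539950467, 318594397)), -1) = Pow(Rational(4238965488, 318594397), -1) = Rational(318594397, 4238965488)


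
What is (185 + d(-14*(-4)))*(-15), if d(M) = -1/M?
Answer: -155385/56 ≈ -2774.7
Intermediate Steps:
(185 + d(-14*(-4)))*(-15) = (185 - 1/((-14*(-4))))*(-15) = (185 - 1/56)*(-15) = (10359/56)*(-15) = -155385/56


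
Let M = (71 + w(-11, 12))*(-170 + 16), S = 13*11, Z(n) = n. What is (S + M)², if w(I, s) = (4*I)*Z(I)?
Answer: 7280696929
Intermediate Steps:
w(I, s) = 4*I² (w(I, s) = (4*I)*I = 4*I²)
S = 143
M = -85470 (M = (71 + 4*(-11)²)*(-170 + 16) = (71 + 4*121)*(-154) = (71 + 484)*(-154) = 555*(-154) = -85470)
(S + M)² = (143 - 85470)² = (-85327)² = 7280696929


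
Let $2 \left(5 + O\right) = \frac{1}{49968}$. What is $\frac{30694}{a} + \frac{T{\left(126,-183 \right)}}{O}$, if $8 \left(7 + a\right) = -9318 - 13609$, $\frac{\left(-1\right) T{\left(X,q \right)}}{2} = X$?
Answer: $\frac{456103752368}{11484122457} \approx 39.716$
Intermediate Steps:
$T{\left(X,q \right)} = - 2 X$
$O = - \frac{499679}{99936}$ ($O = -5 + \frac{1}{2 \cdot 49968} = -5 + \frac{1}{2} \cdot \frac{1}{49968} = -5 + \frac{1}{99936} = - \frac{499679}{99936} \approx -5.0$)
$a = - \frac{22983}{8}$ ($a = -7 + \frac{-9318 - 13609}{8} = -7 + \frac{1}{8} \left(-22927\right) = -7 - \frac{22927}{8} = - \frac{22983}{8} \approx -2872.9$)
$\frac{30694}{a} + \frac{T{\left(126,-183 \right)}}{O} = \frac{30694}{- \frac{22983}{8}} + \frac{\left(-2\right) 126}{- \frac{499679}{99936}} = 30694 \left(- \frac{8}{22983}\right) - - \frac{25183872}{499679} = - \frac{245552}{22983} + \frac{25183872}{499679} = \frac{456103752368}{11484122457}$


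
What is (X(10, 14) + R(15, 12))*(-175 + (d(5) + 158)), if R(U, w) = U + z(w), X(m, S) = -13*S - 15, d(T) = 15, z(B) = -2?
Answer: 368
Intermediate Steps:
X(m, S) = -15 - 13*S
R(U, w) = -2 + U (R(U, w) = U - 2 = -2 + U)
(X(10, 14) + R(15, 12))*(-175 + (d(5) + 158)) = ((-15 - 13*14) + (-2 + 15))*(-175 + (15 + 158)) = ((-15 - 182) + 13)*(-175 + 173) = (-197 + 13)*(-2) = -184*(-2) = 368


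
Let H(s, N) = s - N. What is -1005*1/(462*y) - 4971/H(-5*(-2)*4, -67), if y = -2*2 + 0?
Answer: -3026291/65912 ≈ -45.914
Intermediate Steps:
y = -4 (y = -4 + 0 = -4)
-1005*1/(462*y) - 4971/H(-5*(-2)*4, -67) = -1005/((-(-462)*(-4))) - 4971/(-5*(-2)*4 - 1*(-67)) = -1005/((-154*12)) - 4971/(10*4 + 67) = -1005/(-1848) - 4971/(40 + 67) = -1005*(-1/1848) - 4971/107 = 335/616 - 4971*1/107 = 335/616 - 4971/107 = -3026291/65912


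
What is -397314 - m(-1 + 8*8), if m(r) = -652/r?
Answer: -25030130/63 ≈ -3.9730e+5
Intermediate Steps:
-397314 - m(-1 + 8*8) = -397314 - (-652)/(-1 + 8*8) = -397314 - (-652)/(-1 + 64) = -397314 - (-652)/63 = -397314 - 1*(-652/63) = -397314 + 652/63 = -25030130/63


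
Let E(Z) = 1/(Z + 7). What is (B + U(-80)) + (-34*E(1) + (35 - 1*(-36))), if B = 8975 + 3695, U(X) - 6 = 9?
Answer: 51007/4 ≈ 12752.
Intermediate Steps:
U(X) = 15 (U(X) = 6 + 9 = 15)
E(Z) = 1/(7 + Z)
B = 12670
(B + U(-80)) + (-34*E(1) + (35 - 1*(-36))) = (12670 + 15) + (-34/(7 + 1) + (35 - 1*(-36))) = 12685 + (-34/8 + (35 + 36)) = 12685 + (-34*⅛ + 71) = 12685 + (-17/4 + 71) = 12685 + 267/4 = 51007/4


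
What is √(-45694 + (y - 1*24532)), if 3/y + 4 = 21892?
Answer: I*√58410054030/912 ≈ 265.0*I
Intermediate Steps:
y = 1/7296 (y = 3/(-4 + 21892) = 3/21888 = 3*(1/21888) = 1/7296 ≈ 0.00013706)
√(-45694 + (y - 1*24532)) = √(-45694 + (1/7296 - 1*24532)) = √(-45694 + (1/7296 - 24532)) = √(-45694 - 178985471/7296) = √(-512368895/7296) = I*√58410054030/912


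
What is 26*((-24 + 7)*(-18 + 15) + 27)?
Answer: 2028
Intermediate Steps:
26*((-24 + 7)*(-18 + 15) + 27) = 26*(-17*(-3) + 27) = 26*(51 + 27) = 26*78 = 2028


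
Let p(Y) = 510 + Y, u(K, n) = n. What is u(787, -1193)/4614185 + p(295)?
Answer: 3714417732/4614185 ≈ 805.00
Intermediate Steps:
u(787, -1193)/4614185 + p(295) = -1193/4614185 + (510 + 295) = -1193*1/4614185 + 805 = -1193/4614185 + 805 = 3714417732/4614185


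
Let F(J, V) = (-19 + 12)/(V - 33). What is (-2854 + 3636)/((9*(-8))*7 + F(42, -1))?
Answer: -26588/17129 ≈ -1.5522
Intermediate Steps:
F(J, V) = -7/(-33 + V)
(-2854 + 3636)/((9*(-8))*7 + F(42, -1)) = (-2854 + 3636)/((9*(-8))*7 - 7/(-33 - 1)) = 782/(-72*7 - 7/(-34)) = 782/(-504 - 7*(-1/34)) = 782/(-504 + 7/34) = 782/(-17129/34) = 782*(-34/17129) = -26588/17129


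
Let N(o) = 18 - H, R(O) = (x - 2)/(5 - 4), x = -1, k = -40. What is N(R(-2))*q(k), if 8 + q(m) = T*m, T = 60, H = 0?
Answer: -43344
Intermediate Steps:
q(m) = -8 + 60*m
R(O) = -3 (R(O) = (-1 - 2)/(5 - 4) = -3/1 = -3*1 = -3)
N(o) = 18 (N(o) = 18 - 1*0 = 18 + 0 = 18)
N(R(-2))*q(k) = 18*(-8 + 60*(-40)) = 18*(-8 - 2400) = 18*(-2408) = -43344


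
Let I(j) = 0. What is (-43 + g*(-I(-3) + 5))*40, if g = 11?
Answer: 480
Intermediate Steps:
(-43 + g*(-I(-3) + 5))*40 = (-43 + 11*(-1*0 + 5))*40 = (-43 + 11*(0 + 5))*40 = (-43 + 11*5)*40 = (-43 + 55)*40 = 12*40 = 480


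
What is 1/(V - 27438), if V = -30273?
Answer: -1/57711 ≈ -1.7328e-5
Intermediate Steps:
1/(V - 27438) = 1/(-30273 - 27438) = 1/(-57711) = -1/57711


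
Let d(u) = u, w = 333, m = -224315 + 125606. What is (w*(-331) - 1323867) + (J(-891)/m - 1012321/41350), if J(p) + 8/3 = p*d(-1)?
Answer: -1350809146285309/941911650 ≈ -1.4341e+6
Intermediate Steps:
m = -98709
J(p) = -8/3 - p (J(p) = -8/3 + p*(-1) = -8/3 - p)
(w*(-331) - 1323867) + (J(-891)/m - 1012321/41350) = (333*(-331) - 1323867) + ((-8/3 - 1*(-891))/(-98709) - 1012321/41350) = (-110223 - 1323867) + ((-8/3 + 891)*(-1/98709) - 1012321*1/41350) = -1434090 + ((2665/3)*(-1/98709) - 1012321/41350) = -1434090 + (-205/22779 - 1012321/41350) = -1434090 - 23068136809/941911650 = -1350809146285309/941911650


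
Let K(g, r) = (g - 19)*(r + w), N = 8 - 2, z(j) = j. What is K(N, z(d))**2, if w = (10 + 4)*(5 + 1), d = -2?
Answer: 1136356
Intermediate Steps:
w = 84 (w = 14*6 = 84)
N = 6
K(g, r) = (-19 + g)*(84 + r) (K(g, r) = (g - 19)*(r + 84) = (-19 + g)*(84 + r))
K(N, z(d))**2 = (-1596 - 19*(-2) + 84*6 + 6*(-2))**2 = (-1596 + 38 + 504 - 12)**2 = (-1066)**2 = 1136356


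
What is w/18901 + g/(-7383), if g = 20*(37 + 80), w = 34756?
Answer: 70791736/46515361 ≈ 1.5219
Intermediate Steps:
g = 2340 (g = 20*117 = 2340)
w/18901 + g/(-7383) = 34756/18901 + 2340/(-7383) = 34756*(1/18901) + 2340*(-1/7383) = 34756/18901 - 780/2461 = 70791736/46515361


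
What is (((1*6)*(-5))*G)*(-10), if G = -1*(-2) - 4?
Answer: -600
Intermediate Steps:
G = -2 (G = 2 - 4 = -2)
(((1*6)*(-5))*G)*(-10) = (((1*6)*(-5))*(-2))*(-10) = ((6*(-5))*(-2))*(-10) = -30*(-2)*(-10) = 60*(-10) = -600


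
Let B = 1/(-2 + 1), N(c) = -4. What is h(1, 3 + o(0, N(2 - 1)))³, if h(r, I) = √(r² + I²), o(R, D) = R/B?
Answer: 10*√10 ≈ 31.623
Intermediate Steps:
B = -1 (B = 1/(-1) = -1)
o(R, D) = -R (o(R, D) = R/(-1) = R*(-1) = -R)
h(r, I) = √(I² + r²)
h(1, 3 + o(0, N(2 - 1)))³ = (√((3 - 1*0)² + 1²))³ = (√((3 + 0)² + 1))³ = (√(3² + 1))³ = (√(9 + 1))³ = (√10)³ = 10*√10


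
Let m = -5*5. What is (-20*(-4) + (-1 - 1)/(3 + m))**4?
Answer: 602425897921/14641 ≈ 4.1146e+7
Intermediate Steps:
m = -25
(-20*(-4) + (-1 - 1)/(3 + m))**4 = (-20*(-4) + (-1 - 1)/(3 - 25))**4 = (-4*(-20) - 2/(-22))**4 = (80 - 2*(-1/22))**4 = (80 + 1/11)**4 = (881/11)**4 = 602425897921/14641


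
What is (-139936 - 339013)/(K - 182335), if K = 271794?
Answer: -478949/89459 ≈ -5.3538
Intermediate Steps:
(-139936 - 339013)/(K - 182335) = (-139936 - 339013)/(271794 - 182335) = -478949/89459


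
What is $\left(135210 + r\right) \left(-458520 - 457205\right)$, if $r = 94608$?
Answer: $-210450088050$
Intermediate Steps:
$\left(135210 + r\right) \left(-458520 - 457205\right) = \left(135210 + 94608\right) \left(-458520 - 457205\right) = 229818 \left(-915725\right) = -210450088050$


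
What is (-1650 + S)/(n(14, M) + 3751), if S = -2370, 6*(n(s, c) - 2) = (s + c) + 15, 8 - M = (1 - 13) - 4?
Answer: -24120/22571 ≈ -1.0686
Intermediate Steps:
M = 24 (M = 8 - ((1 - 13) - 4) = 8 - (-12 - 4) = 8 - 1*(-16) = 8 + 16 = 24)
n(s, c) = 9/2 + c/6 + s/6 (n(s, c) = 2 + ((s + c) + 15)/6 = 2 + ((c + s) + 15)/6 = 2 + (15 + c + s)/6 = 2 + (5/2 + c/6 + s/6) = 9/2 + c/6 + s/6)
(-1650 + S)/(n(14, M) + 3751) = (-1650 - 2370)/((9/2 + (1/6)*24 + (1/6)*14) + 3751) = -4020/((9/2 + 4 + 7/3) + 3751) = -4020/(65/6 + 3751) = -4020/22571/6 = -4020*6/22571 = -24120/22571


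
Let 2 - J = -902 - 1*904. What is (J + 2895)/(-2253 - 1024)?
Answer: -4703/3277 ≈ -1.4352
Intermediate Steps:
J = 1808 (J = 2 - (-902 - 1*904) = 2 - (-902 - 904) = 2 - 1*(-1806) = 2 + 1806 = 1808)
(J + 2895)/(-2253 - 1024) = (1808 + 2895)/(-2253 - 1024) = 4703/(-3277) = 4703*(-1/3277) = -4703/3277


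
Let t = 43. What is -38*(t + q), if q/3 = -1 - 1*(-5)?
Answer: -2090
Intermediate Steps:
q = 12 (q = 3*(-1 - 1*(-5)) = 3*(-1 + 5) = 3*4 = 12)
-38*(t + q) = -38*(43 + 12) = -38*55 = -2090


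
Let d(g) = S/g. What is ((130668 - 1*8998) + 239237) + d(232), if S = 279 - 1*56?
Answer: 83730647/232 ≈ 3.6091e+5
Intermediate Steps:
S = 223 (S = 279 - 56 = 223)
d(g) = 223/g
((130668 - 1*8998) + 239237) + d(232) = ((130668 - 1*8998) + 239237) + 223/232 = ((130668 - 8998) + 239237) + 223*(1/232) = (121670 + 239237) + 223/232 = 360907 + 223/232 = 83730647/232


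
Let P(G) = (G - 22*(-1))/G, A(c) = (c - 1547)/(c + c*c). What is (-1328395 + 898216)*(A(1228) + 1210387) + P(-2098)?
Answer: -824326371878963585919/1583163388 ≈ -5.2068e+11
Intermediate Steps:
A(c) = (-1547 + c)/(c + c²)
P(G) = (22 + G)/G (P(G) = (G + 22)/G = (22 + G)/G)
(-1328395 + 898216)*(A(1228) + 1210387) + P(-2098) = (-1328395 + 898216)*((-1547 + 1228)/(1228*(1 + 1228)) + 1210387) + (22 - 2098)/(-2098) = -430179*((1/1228)*(-319)/1229 + 1210387) - 1/2098*(-2076) = -430179*((1/1228)*(1/1229)*(-319) + 1210387) + 1038/1049 = -430179*(-319/1509212 + 1210387) + 1038/1049 = -430179*1826730584725/1509212 + 1038/1049 = -785821136206415775/1509212 + 1038/1049 = -824326371878963585919/1583163388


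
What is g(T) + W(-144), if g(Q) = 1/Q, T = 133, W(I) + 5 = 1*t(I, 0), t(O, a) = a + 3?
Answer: -265/133 ≈ -1.9925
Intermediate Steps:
t(O, a) = 3 + a
W(I) = -2 (W(I) = -5 + 1*(3 + 0) = -5 + 1*3 = -5 + 3 = -2)
g(T) + W(-144) = 1/133 - 2 = -265/133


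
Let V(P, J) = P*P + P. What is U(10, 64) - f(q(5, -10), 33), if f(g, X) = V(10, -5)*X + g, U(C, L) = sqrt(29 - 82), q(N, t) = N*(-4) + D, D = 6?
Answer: -3616 + I*sqrt(53) ≈ -3616.0 + 7.2801*I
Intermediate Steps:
V(P, J) = P + P**2 (V(P, J) = P**2 + P = P + P**2)
q(N, t) = 6 - 4*N (q(N, t) = N*(-4) + 6 = -4*N + 6 = 6 - 4*N)
U(C, L) = I*sqrt(53) (U(C, L) = sqrt(-53) = I*sqrt(53))
f(g, X) = g + 110*X (f(g, X) = (10*(1 + 10))*X + g = (10*11)*X + g = 110*X + g = g + 110*X)
U(10, 64) - f(q(5, -10), 33) = I*sqrt(53) - ((6 - 4*5) + 110*33) = I*sqrt(53) - ((6 - 20) + 3630) = I*sqrt(53) - (-14 + 3630) = I*sqrt(53) - 1*3616 = I*sqrt(53) - 3616 = -3616 + I*sqrt(53)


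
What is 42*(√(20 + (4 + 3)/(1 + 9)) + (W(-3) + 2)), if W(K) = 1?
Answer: 126 + 63*√230/5 ≈ 317.09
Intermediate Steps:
42*(√(20 + (4 + 3)/(1 + 9)) + (W(-3) + 2)) = 42*(√(20 + (4 + 3)/(1 + 9)) + (1 + 2)) = 42*(√(20 + 7/10) + 3) = 42*(√(207/10) + 3) = 42*(3*√230/10 + 3) = 42*(3 + 3*√230/10) = 126 + 63*√230/5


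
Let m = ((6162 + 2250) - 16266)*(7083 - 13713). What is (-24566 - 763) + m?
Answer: 52046691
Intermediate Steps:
m = 52072020 (m = (8412 - 16266)*(-6630) = -7854*(-6630) = 52072020)
(-24566 - 763) + m = (-24566 - 763) + 52072020 = -25329 + 52072020 = 52046691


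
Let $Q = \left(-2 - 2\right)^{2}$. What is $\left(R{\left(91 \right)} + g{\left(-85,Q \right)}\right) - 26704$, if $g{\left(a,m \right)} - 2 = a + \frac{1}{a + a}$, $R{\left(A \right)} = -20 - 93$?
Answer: $- \frac{4573001}{170} \approx -26900.0$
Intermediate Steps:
$Q = 16$ ($Q = \left(-4\right)^{2} = 16$)
$R{\left(A \right)} = -113$ ($R{\left(A \right)} = -20 - 93 = -113$)
$g{\left(a,m \right)} = 2 + a + \frac{1}{2 a}$ ($g{\left(a,m \right)} = 2 + \left(a + \frac{1}{a + a}\right) = 2 + \left(a + \frac{1}{2 a}\right) = 2 + a + \frac{1}{2 a}$)
$\left(R{\left(91 \right)} + g{\left(-85,Q \right)}\right) - 26704 = \left(-113 + \left(2 - 85 + \frac{1}{2 \left(-85\right)}\right)\right) - 26704 = \left(-113 + \left(2 - 85 + \frac{1}{2} \left(- \frac{1}{85}\right)\right)\right) - 26704 = \left(-113 - \frac{14111}{170}\right) - 26704 = - \frac{33321}{170} - 26704 = - \frac{4573001}{170}$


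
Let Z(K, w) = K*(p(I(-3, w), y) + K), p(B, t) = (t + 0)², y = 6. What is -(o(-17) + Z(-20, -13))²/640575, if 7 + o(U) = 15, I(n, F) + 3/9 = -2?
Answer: -832/5475 ≈ -0.15196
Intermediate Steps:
I(n, F) = -7/3 (I(n, F) = -⅓ - 2 = -7/3)
p(B, t) = t²
Z(K, w) = K*(36 + K) (Z(K, w) = K*(6² + K) = K*(36 + K))
o(U) = 8 (o(U) = -7 + 15 = 8)
-(o(-17) + Z(-20, -13))²/640575 = -(8 - 20*(36 - 20))²/640575 = -(8 - 20*16)²/640575 = -(8 - 320)²/640575 = -(-312)²/640575 = -97344/640575 = -1*832/5475 = -832/5475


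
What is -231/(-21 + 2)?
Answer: 231/19 ≈ 12.158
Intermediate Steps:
-231/(-21 + 2) = -231/(-19) = -1/19*(-231) = 231/19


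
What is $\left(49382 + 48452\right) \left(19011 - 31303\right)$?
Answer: $-1202575528$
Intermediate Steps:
$\left(49382 + 48452\right) \left(19011 - 31303\right) = 97834 \left(19011 - 31303\right) = 97834 \left(-12292\right) = -1202575528$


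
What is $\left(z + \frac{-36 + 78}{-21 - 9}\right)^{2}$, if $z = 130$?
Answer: $\frac{413449}{25} \approx 16538.0$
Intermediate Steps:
$\left(z + \frac{-36 + 78}{-21 - 9}\right)^{2} = \left(130 + \frac{-36 + 78}{-21 - 9}\right)^{2} = \left(130 + \frac{42}{-30}\right)^{2} = \left(130 + 42 \left(- \frac{1}{30}\right)\right)^{2} = \left(130 - \frac{7}{5}\right)^{2} = \left(\frac{643}{5}\right)^{2} = \frac{413449}{25}$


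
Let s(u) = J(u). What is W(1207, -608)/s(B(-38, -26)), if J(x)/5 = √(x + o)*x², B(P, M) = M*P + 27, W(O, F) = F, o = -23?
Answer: -76*√62/159684875 ≈ -3.7475e-6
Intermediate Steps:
B(P, M) = 27 + M*P
J(x) = 5*x²*√(-23 + x) (J(x) = 5*(√(x - 23)*x²) = 5*(√(-23 + x)*x²) = 5*(x²*√(-23 + x)) = 5*x²*√(-23 + x))
s(u) = 5*u²*√(-23 + u)
W(1207, -608)/s(B(-38, -26)) = -608*1/(5*√(-23 + (27 - 26*(-38)))*(27 - 26*(-38))²) = -608*1/(5*√(-23 + (27 + 988))*(27 + 988)²) = -608*1/(5151125*√(-23 + 1015)) = -608*√62/1277479000 = -76*√62/159684875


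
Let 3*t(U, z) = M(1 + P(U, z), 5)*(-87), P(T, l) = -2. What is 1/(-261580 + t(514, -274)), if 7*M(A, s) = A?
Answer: -7/1831031 ≈ -3.8230e-6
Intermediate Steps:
M(A, s) = A/7
t(U, z) = 29/7 (t(U, z) = (((1 - 2)/7)*(-87))/3 = (((⅐)*(-1))*(-87))/3 = (-⅐*(-87))/3 = (⅓)*(87/7) = 29/7)
1/(-261580 + t(514, -274)) = 1/(-261580 + 29/7) = 1/(-1831031/7) = -7/1831031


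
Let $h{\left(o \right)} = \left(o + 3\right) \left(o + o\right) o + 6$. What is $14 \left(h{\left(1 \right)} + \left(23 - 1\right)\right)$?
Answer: $504$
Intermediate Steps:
$h{\left(o \right)} = 6 + 2 o^{2} \left(3 + o\right)$ ($h{\left(o \right)} = \left(3 + o\right) 2 o o + 6 = 2 o \left(3 + o\right) o + 6 = 2 o^{2} \left(3 + o\right) + 6 = 6 + 2 o^{2} \left(3 + o\right)$)
$14 \left(h{\left(1 \right)} + \left(23 - 1\right)\right) = 14 \left(\left(6 + 2 \cdot 1^{3} + 6 \cdot 1^{2}\right) + \left(23 - 1\right)\right) = 14 \left(\left(6 + 2 \cdot 1 + 6 \cdot 1\right) + 22\right) = 14 \left(\left(6 + 2 + 6\right) + 22\right) = 14 \left(14 + 22\right) = 14 \cdot 36 = 504$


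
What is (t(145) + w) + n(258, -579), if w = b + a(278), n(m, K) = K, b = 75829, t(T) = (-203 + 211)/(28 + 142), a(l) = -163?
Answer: 6382399/85 ≈ 75087.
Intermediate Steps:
t(T) = 4/85 (t(T) = 8/170 = 8*(1/170) = 4/85)
w = 75666 (w = 75829 - 163 = 75666)
(t(145) + w) + n(258, -579) = (4/85 + 75666) - 579 = 6431614/85 - 579 = 6382399/85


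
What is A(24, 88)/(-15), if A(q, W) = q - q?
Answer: 0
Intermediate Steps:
A(q, W) = 0
A(24, 88)/(-15) = 0/(-15) = 0*(-1/15) = 0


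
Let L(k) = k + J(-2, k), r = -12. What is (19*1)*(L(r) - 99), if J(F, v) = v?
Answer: -2337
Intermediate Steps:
L(k) = 2*k (L(k) = k + k = 2*k)
(19*1)*(L(r) - 99) = (19*1)*(2*(-12) - 99) = 19*(-24 - 99) = 19*(-123) = -2337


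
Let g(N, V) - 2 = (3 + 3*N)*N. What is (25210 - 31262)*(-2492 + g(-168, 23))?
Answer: -494315256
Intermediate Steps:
g(N, V) = 2 + N*(3 + 3*N) (g(N, V) = 2 + (3 + 3*N)*N = 2 + N*(3 + 3*N))
(25210 - 31262)*(-2492 + g(-168, 23)) = (25210 - 31262)*(-2492 + (2 + 3*(-168) + 3*(-168)²)) = -6052*(-2492 + (2 - 504 + 3*28224)) = -6052*(-2492 + (2 - 504 + 84672)) = -6052*(-2492 + 84170) = -6052*81678 = -494315256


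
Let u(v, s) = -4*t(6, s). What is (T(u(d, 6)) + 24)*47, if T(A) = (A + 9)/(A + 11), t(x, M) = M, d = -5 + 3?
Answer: 15369/13 ≈ 1182.2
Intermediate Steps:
d = -2
u(v, s) = -4*s
T(A) = (9 + A)/(11 + A)
(T(u(d, 6)) + 24)*47 = ((9 - 4*6)/(11 - 4*6) + 24)*47 = ((9 - 24)/(11 - 24) + 24)*47 = (-15/(-13) + 24)*47 = (-1/13*(-15) + 24)*47 = (15/13 + 24)*47 = (327/13)*47 = 15369/13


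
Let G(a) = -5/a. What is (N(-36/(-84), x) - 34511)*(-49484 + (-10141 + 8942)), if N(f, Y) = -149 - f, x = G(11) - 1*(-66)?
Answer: 12296861509/7 ≈ 1.7567e+9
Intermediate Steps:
x = 721/11 (x = -5/11 - 1*(-66) = -5*1/11 + 66 = -5/11 + 66 = 721/11 ≈ 65.545)
(N(-36/(-84), x) - 34511)*(-49484 + (-10141 + 8942)) = ((-149 - (-36)/(-84)) - 34511)*(-49484 + (-10141 + 8942)) = ((-149 - (-36)*(-1)/84) - 34511)*(-49484 - 1199) = ((-149 - 1*3/7) - 34511)*(-50683) = ((-149 - 3/7) - 34511)*(-50683) = (-1046/7 - 34511)*(-50683) = -242623/7*(-50683) = 12296861509/7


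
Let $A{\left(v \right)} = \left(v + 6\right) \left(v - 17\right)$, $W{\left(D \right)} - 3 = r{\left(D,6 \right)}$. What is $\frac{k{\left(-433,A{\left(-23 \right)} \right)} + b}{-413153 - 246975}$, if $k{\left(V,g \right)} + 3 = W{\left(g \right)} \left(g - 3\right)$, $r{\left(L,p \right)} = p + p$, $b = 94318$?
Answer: $- \frac{52235}{330064} \approx -0.15826$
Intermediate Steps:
$r{\left(L,p \right)} = 2 p$
$W{\left(D \right)} = 15$ ($W{\left(D \right)} = 3 + 2 \cdot 6 = 3 + 12 = 15$)
$A{\left(v \right)} = \left(-17 + v\right) \left(6 + v\right)$ ($A{\left(v \right)} = \left(6 + v\right) \left(-17 + v\right) = \left(-17 + v\right) \left(6 + v\right)$)
$k{\left(V,g \right)} = -48 + 15 g$ ($k{\left(V,g \right)} = -3 + 15 \left(g - 3\right) = -3 + 15 \left(-3 + g\right) = -3 + \left(-45 + 15 g\right) = -48 + 15 g$)
$\frac{k{\left(-433,A{\left(-23 \right)} \right)} + b}{-413153 - 246975} = \frac{\left(-48 + 15 \left(-102 + \left(-23\right)^{2} - -253\right)\right) + 94318}{-413153 - 246975} = \frac{\left(-48 + 15 \left(-102 + 529 + 253\right)\right) + 94318}{-660128} = \left(\left(-48 + 15 \cdot 680\right) + 94318\right) \left(- \frac{1}{660128}\right) = \left(\left(-48 + 10200\right) + 94318\right) \left(- \frac{1}{660128}\right) = \left(10152 + 94318\right) \left(- \frac{1}{660128}\right) = 104470 \left(- \frac{1}{660128}\right) = - \frac{52235}{330064}$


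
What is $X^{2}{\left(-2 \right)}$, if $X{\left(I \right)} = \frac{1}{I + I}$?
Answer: $\frac{1}{16} \approx 0.0625$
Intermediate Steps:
$X{\left(I \right)} = \frac{1}{2 I}$
$X^{2}{\left(-2 \right)} = \left(\frac{1}{2 \left(-2\right)}\right)^{2} = \left(\frac{1}{2} \left(- \frac{1}{2}\right)\right)^{2} = \left(- \frac{1}{4}\right)^{2} = \frac{1}{16}$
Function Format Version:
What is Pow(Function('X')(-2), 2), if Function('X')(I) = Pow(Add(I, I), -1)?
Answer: Rational(1, 16) ≈ 0.062500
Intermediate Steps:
Function('X')(I) = Mul(Rational(1, 2), Pow(I, -1)) (Function('X')(I) = Pow(Mul(2, I), -1) = Mul(Rational(1, 2), Pow(I, -1)))
Pow(Function('X')(-2), 2) = Pow(Mul(Rational(1, 2), Pow(-2, -1)), 2) = Pow(Mul(Rational(1, 2), Rational(-1, 2)), 2) = Pow(Rational(-1, 4), 2) = Rational(1, 16)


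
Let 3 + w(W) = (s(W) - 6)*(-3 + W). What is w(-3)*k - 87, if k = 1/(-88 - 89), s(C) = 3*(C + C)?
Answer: -5180/59 ≈ -87.797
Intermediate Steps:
s(C) = 6*C (s(C) = 3*(2*C) = 6*C)
k = -1/177 (k = 1/(-177) = -1/177 ≈ -0.0056497)
w(W) = -3 + (-6 + 6*W)*(-3 + W) (w(W) = -3 + (6*W - 6)*(-3 + W) = -3 + (-6 + 6*W)*(-3 + W))
w(-3)*k - 87 = (15 - 24*(-3) + 6*(-3)²)*(-1/177) - 87 = (15 + 72 + 6*9)*(-1/177) - 87 = (15 + 72 + 54)*(-1/177) - 87 = 141*(-1/177) - 87 = -47/59 - 87 = -5180/59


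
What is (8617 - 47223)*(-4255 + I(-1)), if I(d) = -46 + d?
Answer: 166083012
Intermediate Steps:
(8617 - 47223)*(-4255 + I(-1)) = (8617 - 47223)*(-4255 + (-46 - 1)) = -38606*(-4255 - 47) = -38606*(-4302) = 166083012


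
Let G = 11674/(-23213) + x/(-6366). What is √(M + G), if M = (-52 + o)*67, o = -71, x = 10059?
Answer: I*√20000597767934741398/49257986 ≈ 90.791*I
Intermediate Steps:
M = -8241 (M = (-52 - 71)*67 = -123*67 = -8241)
G = -102605417/49257986 (G = 11674/(-23213) + 10059/(-6366) = 11674*(-1/23213) + 10059*(-1/6366) = -11674/23213 - 3353/2122 = -102605417/49257986 ≈ -2.0830)
√(M + G) = √(-8241 - 102605417/49257986) = √(-406037668043/49257986) = I*√20000597767934741398/49257986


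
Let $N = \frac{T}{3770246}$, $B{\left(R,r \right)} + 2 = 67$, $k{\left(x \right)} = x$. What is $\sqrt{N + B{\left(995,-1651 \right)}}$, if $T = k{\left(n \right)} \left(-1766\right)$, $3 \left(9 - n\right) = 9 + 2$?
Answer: $\frac{\sqrt{2078828005147233}}{5655369} \approx 8.0621$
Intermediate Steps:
$n = \frac{16}{3}$ ($n = 9 - \frac{9 + 2}{3} = 9 - \frac{11}{3} = \frac{16}{3} \approx 5.3333$)
$B{\left(R,r \right)} = 65$ ($B{\left(R,r \right)} = -2 + 67 = 65$)
$T = - \frac{28256}{3}$ ($T = \frac{16}{3} \left(-1766\right) = - \frac{28256}{3} \approx -9418.7$)
$N = - \frac{14128}{5655369}$ ($N = - \frac{28256}{3 \cdot 3770246} = \left(- \frac{28256}{3}\right) \frac{1}{3770246} = - \frac{14128}{5655369} \approx -0.0024982$)
$\sqrt{N + B{\left(995,-1651 \right)}} = \sqrt{- \frac{14128}{5655369} + 65} = \sqrt{\frac{367584857}{5655369}} = \frac{\sqrt{2078828005147233}}{5655369}$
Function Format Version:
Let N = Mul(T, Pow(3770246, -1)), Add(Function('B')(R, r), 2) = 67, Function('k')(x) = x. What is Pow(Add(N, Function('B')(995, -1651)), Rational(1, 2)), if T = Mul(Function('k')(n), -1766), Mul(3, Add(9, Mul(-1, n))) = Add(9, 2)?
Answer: Mul(Rational(1, 5655369), Pow(2078828005147233, Rational(1, 2))) ≈ 8.0621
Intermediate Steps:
n = Rational(16, 3) (n = Add(9, Mul(Rational(-1, 3), Add(9, 2))) = Add(9, Mul(Rational(-1, 3), 11)) = Add(9, Rational(-11, 3)) = Rational(16, 3) ≈ 5.3333)
Function('B')(R, r) = 65 (Function('B')(R, r) = Add(-2, 67) = 65)
T = Rational(-28256, 3) (T = Mul(Rational(16, 3), -1766) = Rational(-28256, 3) ≈ -9418.7)
N = Rational(-14128, 5655369) (N = Mul(Rational(-28256, 3), Pow(3770246, -1)) = Mul(Rational(-28256, 3), Rational(1, 3770246)) = Rational(-14128, 5655369) ≈ -0.0024982)
Pow(Add(N, Function('B')(995, -1651)), Rational(1, 2)) = Pow(Add(Rational(-14128, 5655369), 65), Rational(1, 2)) = Pow(Rational(367584857, 5655369), Rational(1, 2)) = Mul(Rational(1, 5655369), Pow(2078828005147233, Rational(1, 2)))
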